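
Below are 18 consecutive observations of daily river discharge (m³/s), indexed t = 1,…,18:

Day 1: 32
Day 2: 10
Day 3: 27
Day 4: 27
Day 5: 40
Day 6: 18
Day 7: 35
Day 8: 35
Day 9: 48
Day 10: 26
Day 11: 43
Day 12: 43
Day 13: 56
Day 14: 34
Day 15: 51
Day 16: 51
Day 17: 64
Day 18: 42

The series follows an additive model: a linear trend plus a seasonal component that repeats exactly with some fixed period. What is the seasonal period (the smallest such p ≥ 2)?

First differences y_{t+1} − y_t: -22, 17, 0, 13, -22, 17, 0, 13, -22, 17, …
The difference pattern repeats every 4 terms and not for any smaller step, so p = 4.

4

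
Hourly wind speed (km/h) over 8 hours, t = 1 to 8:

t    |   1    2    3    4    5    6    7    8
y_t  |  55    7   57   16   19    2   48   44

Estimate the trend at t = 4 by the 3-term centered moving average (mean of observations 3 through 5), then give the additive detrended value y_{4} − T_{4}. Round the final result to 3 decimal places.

-14.667

Trend T_4 = (57 + 16 + 19) / 3 = 92/3 = 30.66667
Detrended value: 16 − 30.66667 = -14.667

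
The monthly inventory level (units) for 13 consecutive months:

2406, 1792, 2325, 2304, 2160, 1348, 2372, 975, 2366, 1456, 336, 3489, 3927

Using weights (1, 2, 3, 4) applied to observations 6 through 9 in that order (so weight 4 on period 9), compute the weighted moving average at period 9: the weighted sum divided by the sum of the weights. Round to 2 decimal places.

1848.10

Weighted sum: 1·1348 + 2·2372 + 3·975 + 4·2366 = 1348 + 4744 + 2925 + 9464 = 18481
Weight total: 1 + 2 + 3 + 4 = 10
WMA = 18481 / 10 = 1848.10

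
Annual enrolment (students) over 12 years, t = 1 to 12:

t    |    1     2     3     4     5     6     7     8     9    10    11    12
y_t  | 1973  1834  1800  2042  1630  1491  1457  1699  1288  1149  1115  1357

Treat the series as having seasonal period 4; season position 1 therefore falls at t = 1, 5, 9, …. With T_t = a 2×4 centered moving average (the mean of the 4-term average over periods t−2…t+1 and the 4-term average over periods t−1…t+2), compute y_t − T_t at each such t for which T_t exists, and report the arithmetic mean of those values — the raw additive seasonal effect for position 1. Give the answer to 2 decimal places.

Season position 1 occurs at t = 5, 9 (where T_t is defined).
t=5: T_5 = 1697.8750; y_5 − T_5 = 1630 − 1697.8750 = -67.8750
t=9: T_9 = 1355.5000; y_9 − T_9 = 1288 − 1355.5000 = -67.5000
Mean deviation: (-67.8750 + -67.5000) / 2 = -67.69

-67.69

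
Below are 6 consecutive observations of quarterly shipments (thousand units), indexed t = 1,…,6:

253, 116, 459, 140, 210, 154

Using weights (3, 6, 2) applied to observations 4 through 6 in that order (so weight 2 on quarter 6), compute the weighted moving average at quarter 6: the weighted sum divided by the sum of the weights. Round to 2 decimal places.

180.73

Weighted sum: 3·140 + 6·210 + 2·154 = 420 + 1260 + 308 = 1988
Weight total: 3 + 6 + 2 = 11
WMA = 1988 / 11 = 180.73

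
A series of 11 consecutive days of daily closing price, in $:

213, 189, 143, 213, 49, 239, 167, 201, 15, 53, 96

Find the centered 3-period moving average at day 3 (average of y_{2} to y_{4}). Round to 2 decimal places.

Sum of periods 2–4: 189 + 143 + 213 = 545
Divide by 3: 545 / 3 = 181.67

181.67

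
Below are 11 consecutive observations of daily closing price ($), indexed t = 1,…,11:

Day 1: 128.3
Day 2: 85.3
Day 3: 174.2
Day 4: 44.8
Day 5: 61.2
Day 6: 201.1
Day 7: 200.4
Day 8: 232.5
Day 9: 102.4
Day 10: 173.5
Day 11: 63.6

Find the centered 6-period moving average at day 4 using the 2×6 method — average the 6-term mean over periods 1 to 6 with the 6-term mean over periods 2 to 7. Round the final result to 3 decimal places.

121.825

Sum over 1–6: 128.3 + 85.3 + 174.2 + 44.8 + 61.2 + 201.1 = 694.9
Sum over 2–7: 85.3 + 174.2 + 44.8 + 61.2 + 201.1 + 200.4 = 767.0
CMA at t=4 = (694.9 + 767.0) / (2·6) = 1461.9 / 12 = 121.825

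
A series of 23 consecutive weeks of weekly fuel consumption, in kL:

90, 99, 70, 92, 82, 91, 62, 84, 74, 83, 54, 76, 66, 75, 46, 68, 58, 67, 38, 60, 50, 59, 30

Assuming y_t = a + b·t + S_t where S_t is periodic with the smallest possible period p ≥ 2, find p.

4

First differences y_{t+1} − y_t: 9, -29, 22, -10, 9, -29, 22, -10, 9, -29, …
The difference pattern repeats every 4 terms and not for any smaller step, so p = 4.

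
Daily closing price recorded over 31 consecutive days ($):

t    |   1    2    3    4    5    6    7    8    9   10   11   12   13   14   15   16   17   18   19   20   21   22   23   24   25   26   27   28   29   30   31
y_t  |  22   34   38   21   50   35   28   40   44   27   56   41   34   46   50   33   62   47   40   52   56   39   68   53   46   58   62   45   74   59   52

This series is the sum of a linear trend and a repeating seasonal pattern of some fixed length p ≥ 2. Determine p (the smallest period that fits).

6

First differences y_{t+1} − y_t: 12, 4, -17, 29, -15, -7, 12, 4, -17, 29, -15, -7, 12, 4, …
The difference pattern repeats every 6 terms and not for any smaller step, so p = 6.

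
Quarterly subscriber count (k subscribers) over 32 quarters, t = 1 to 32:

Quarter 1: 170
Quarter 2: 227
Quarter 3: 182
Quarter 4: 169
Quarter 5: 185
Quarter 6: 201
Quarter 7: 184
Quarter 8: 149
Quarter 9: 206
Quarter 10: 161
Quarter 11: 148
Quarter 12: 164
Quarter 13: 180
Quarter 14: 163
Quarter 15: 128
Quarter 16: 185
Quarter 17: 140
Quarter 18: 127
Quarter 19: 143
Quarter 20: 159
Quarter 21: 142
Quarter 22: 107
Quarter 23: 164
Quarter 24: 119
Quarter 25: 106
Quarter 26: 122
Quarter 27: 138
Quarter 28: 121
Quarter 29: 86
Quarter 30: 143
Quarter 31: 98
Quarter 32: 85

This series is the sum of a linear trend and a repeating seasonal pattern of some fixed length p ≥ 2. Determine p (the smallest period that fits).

First differences y_{t+1} − y_t: 57, -45, -13, 16, 16, -17, -35, 57, -45, -13, 16, 16, -17, -35, 57, -45, …
The difference pattern repeats every 7 terms and not for any smaller step, so p = 7.

7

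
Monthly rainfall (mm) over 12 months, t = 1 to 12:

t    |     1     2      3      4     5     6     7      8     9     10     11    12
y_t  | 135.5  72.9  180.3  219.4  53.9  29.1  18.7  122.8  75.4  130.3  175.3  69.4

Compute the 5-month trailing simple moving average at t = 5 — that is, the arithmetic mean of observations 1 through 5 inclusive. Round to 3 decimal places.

132.400

Sum of periods 1–5: 135.5 + 72.9 + 180.3 + 219.4 + 53.9 = 662.0
Divide by 5: 662.0 / 5 = 132.400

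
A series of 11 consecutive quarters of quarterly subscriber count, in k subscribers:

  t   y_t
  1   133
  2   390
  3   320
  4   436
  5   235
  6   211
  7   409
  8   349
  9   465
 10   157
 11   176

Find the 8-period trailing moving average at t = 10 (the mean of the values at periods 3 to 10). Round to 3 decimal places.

Sum of periods 3–10: 320 + 436 + 235 + 211 + 409 + 349 + 465 + 157 = 2582
Divide by 8: 2582 / 8 = 322.750

322.750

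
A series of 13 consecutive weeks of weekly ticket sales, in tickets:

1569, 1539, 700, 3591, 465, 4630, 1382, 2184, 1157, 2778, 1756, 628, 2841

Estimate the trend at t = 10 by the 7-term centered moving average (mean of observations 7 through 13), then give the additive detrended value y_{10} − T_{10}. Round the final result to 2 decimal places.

960.00

Trend T_10 = (1382 + 2184 + 1157 + 2778 + 1756 + 628 + 2841) / 7 = 12726/7 = 1818.0000
Detrended value: 2778 − 1818.0000 = 960.00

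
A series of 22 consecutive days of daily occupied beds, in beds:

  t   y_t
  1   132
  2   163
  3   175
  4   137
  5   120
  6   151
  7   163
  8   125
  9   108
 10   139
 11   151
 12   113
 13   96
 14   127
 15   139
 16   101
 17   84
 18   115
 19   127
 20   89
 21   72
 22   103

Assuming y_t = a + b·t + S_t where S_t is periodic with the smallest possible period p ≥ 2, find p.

First differences y_{t+1} − y_t: 31, 12, -38, -17, 31, 12, -38, -17, 31, 12, …
The difference pattern repeats every 4 terms and not for any smaller step, so p = 4.

4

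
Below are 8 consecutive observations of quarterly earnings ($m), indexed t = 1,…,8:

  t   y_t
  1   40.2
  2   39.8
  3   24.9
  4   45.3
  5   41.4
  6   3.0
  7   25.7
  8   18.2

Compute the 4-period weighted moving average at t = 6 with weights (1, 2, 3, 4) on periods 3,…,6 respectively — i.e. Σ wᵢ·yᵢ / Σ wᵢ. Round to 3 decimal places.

Weighted sum: 1·24.9 + 2·45.3 + 3·41.4 + 4·3.0 = 24.9 + 90.6 + 124.2 + 12.0 = 251.7
Weight total: 1 + 2 + 3 + 4 = 10
WMA = 251.7 / 10 = 25.170

25.170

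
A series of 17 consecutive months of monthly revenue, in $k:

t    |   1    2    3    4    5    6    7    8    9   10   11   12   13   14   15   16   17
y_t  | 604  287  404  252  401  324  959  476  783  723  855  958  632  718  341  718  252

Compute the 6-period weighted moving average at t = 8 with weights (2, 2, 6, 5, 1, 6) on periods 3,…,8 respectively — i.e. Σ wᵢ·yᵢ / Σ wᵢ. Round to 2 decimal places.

Weighted sum: 2·404 + 2·252 + 6·401 + 5·324 + 1·959 + 6·476 = 808 + 504 + 2406 + 1620 + 959 + 2856 = 9153
Weight total: 2 + 2 + 6 + 5 + 1 + 6 = 22
WMA = 9153 / 22 = 416.05

416.05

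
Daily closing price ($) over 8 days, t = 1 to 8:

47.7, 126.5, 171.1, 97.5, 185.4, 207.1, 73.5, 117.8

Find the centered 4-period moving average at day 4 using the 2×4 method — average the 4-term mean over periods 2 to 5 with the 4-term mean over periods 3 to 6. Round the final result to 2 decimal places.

Sum over 2–5: 126.5 + 171.1 + 97.5 + 185.4 = 580.5
Sum over 3–6: 171.1 + 97.5 + 185.4 + 207.1 = 661.1
CMA at t=4 = (580.5 + 661.1) / (2·4) = 1241.6 / 8 = 155.20

155.20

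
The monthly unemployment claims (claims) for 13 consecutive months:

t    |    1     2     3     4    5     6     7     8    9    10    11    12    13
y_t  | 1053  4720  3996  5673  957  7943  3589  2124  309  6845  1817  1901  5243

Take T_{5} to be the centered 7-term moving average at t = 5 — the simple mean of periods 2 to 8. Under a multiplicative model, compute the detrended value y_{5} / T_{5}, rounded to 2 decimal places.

Trend T_5 = (4720 + 3996 + 5673 + 957 + 7943 + 3589 + 2124) / 7 = 29002/7 = 4143.1429
Ratio to trend: 957 / 4143.1429 = 0.23

0.23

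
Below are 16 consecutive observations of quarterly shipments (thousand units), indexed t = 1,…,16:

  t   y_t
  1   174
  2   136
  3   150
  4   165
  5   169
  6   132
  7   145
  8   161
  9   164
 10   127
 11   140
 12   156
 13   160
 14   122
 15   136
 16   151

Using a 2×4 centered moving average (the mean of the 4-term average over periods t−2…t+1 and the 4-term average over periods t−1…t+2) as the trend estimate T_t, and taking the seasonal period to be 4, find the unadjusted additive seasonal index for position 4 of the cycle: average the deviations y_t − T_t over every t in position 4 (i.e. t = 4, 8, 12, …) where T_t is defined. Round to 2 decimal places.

Season position 4 occurs at t = 4, 8, 12 (where T_t is defined).
t=4: T_4 = 154.5000; y_4 − T_4 = 165 − 154.5000 = 10.5000
t=8: T_8 = 149.8750; y_8 − T_8 = 161 − 149.8750 = 11.1250
t=12: T_12 = 145.1250; y_12 − T_12 = 156 − 145.1250 = 10.8750
Mean deviation: (10.5000 + 11.1250 + 10.8750) / 3 = 10.83

10.83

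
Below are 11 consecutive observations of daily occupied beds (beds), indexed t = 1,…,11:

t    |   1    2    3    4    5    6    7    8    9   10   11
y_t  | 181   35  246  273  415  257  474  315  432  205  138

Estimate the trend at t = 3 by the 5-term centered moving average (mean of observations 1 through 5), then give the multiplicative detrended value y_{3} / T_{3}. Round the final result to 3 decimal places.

1.070

Trend T_3 = (181 + 35 + 246 + 273 + 415) / 5 = 1150/5 = 230.00000
Ratio to trend: 246 / 230.00000 = 1.070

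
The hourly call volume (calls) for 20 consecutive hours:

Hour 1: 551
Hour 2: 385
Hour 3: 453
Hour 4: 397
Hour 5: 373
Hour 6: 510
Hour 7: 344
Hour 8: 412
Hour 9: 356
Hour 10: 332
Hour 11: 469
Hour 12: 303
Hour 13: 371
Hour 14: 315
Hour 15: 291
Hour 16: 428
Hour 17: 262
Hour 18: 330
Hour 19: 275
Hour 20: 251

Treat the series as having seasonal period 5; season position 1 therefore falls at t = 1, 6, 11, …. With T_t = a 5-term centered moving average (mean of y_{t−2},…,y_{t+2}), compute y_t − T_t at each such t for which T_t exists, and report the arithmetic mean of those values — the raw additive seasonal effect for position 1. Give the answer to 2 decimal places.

Season position 1 occurs at t = 6, 11, 16 (where T_t is defined).
t=6: T_6 = 407.2000; y_6 − T_6 = 510 − 407.2000 = 102.8000
t=11: T_11 = 366.2000; y_11 − T_11 = 469 − 366.2000 = 102.8000
t=16: T_16 = 325.2000; y_16 − T_16 = 428 − 325.2000 = 102.8000
Mean deviation: (102.8000 + 102.8000 + 102.8000) / 3 = 102.80

102.80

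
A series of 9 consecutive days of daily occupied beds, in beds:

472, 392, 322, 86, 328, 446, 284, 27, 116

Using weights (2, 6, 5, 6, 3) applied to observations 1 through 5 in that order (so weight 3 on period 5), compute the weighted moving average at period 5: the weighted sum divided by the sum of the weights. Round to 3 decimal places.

291.182

Weighted sum: 2·472 + 6·392 + 5·322 + 6·86 + 3·328 = 944 + 2352 + 1610 + 516 + 984 = 6406
Weight total: 2 + 6 + 5 + 6 + 3 = 22
WMA = 6406 / 22 = 291.182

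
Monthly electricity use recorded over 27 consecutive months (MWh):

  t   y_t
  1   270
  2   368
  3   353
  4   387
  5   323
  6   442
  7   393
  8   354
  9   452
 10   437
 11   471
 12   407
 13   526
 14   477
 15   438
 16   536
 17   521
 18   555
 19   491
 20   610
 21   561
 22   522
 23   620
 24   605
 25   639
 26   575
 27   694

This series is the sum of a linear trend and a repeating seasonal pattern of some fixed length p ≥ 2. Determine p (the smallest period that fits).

First differences y_{t+1} − y_t: 98, -15, 34, -64, 119, -49, -39, 98, -15, 34, -64, 119, -49, -39, 98, -15, …
The difference pattern repeats every 7 terms and not for any smaller step, so p = 7.

7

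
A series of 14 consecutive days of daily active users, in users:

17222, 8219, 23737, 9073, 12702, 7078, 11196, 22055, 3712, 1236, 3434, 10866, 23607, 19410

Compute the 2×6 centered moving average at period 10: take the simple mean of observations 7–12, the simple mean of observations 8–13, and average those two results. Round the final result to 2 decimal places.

Sum over 7–12: 11196 + 22055 + 3712 + 1236 + 3434 + 10866 = 52499
Sum over 8–13: 22055 + 3712 + 1236 + 3434 + 10866 + 23607 = 64910
CMA at t=10 = (52499 + 64910) / (2·6) = 117409 / 12 = 9784.08

9784.08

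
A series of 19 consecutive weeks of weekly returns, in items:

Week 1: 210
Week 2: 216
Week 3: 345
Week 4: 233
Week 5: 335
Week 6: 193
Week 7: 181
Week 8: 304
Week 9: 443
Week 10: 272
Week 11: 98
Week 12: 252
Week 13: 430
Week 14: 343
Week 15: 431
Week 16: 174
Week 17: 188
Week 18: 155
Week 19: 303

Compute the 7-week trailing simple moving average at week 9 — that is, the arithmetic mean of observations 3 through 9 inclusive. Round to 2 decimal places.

Sum of periods 3–9: 345 + 233 + 335 + 193 + 181 + 304 + 443 = 2034
Divide by 7: 2034 / 7 = 290.57

290.57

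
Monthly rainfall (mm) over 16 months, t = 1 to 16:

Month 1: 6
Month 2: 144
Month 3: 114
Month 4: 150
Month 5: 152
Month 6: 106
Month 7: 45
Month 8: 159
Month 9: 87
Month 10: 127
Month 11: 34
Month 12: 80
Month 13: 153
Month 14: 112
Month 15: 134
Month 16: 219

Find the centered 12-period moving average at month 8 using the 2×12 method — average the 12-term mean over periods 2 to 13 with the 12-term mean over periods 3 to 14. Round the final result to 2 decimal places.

Sum over 2–13: 144 + 114 + 150 + 152 + 106 + 45 + 159 + 87 + 127 + 34 + 80 + 153 = 1351
Sum over 3–14: 114 + 150 + 152 + 106 + 45 + 159 + 87 + 127 + 34 + 80 + 153 + 112 = 1319
CMA at t=8 = (1351 + 1319) / (2·12) = 2670 / 24 = 111.25

111.25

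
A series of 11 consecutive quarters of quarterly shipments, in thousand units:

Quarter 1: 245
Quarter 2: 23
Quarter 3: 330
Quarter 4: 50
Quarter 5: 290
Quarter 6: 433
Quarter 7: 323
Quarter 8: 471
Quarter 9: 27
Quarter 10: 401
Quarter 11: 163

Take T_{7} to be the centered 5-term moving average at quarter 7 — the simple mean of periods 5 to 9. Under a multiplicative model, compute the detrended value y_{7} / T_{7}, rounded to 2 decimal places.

1.05

Trend T_7 = (290 + 433 + 323 + 471 + 27) / 5 = 1544/5 = 308.8000
Ratio to trend: 323 / 308.8000 = 1.05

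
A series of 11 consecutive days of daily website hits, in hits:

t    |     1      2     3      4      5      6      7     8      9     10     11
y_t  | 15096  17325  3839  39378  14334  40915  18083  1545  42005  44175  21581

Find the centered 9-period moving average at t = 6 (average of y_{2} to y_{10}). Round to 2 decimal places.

Sum of periods 2–10: 17325 + 3839 + 39378 + 14334 + 40915 + 18083 + 1545 + 42005 + 44175 = 221599
Divide by 9: 221599 / 9 = 24622.11

24622.11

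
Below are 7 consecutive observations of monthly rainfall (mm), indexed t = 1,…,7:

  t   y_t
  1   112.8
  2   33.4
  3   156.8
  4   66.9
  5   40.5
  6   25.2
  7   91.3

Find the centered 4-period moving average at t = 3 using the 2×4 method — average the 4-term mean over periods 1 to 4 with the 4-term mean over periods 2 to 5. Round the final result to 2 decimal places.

83.44

Sum over 1–4: 112.8 + 33.4 + 156.8 + 66.9 = 369.9
Sum over 2–5: 33.4 + 156.8 + 66.9 + 40.5 = 297.6
CMA at t=3 = (369.9 + 297.6) / (2·4) = 667.5 / 8 = 83.44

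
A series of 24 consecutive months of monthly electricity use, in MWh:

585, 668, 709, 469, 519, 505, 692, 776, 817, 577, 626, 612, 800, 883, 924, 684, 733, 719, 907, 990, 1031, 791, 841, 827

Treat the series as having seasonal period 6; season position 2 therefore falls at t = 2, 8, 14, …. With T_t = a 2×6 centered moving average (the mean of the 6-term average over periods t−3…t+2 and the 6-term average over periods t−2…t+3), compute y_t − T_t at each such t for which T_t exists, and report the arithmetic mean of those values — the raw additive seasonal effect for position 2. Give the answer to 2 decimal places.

119.28

Season position 2 occurs at t = 8, 14, 20 (where T_t is defined).
t=8: T_8 = 656.5833; y_8 − T_8 = 776 − 656.5833 = 119.4167
t=14: T_14 = 763.7500; y_14 − T_14 = 883 − 763.7500 = 119.2500
t=20: T_20 = 870.8333; y_20 − T_20 = 990 − 870.8333 = 119.1667
Mean deviation: (119.4167 + 119.2500 + 119.1667) / 3 = 119.28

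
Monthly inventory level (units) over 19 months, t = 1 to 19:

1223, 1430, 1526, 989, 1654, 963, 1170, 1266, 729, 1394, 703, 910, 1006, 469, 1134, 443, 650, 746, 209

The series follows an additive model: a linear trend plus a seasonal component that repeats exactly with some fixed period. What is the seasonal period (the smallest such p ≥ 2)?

5

First differences y_{t+1} − y_t: 207, 96, -537, 665, -691, 207, 96, -537, 665, -691, 207, 96, …
The difference pattern repeats every 5 terms and not for any smaller step, so p = 5.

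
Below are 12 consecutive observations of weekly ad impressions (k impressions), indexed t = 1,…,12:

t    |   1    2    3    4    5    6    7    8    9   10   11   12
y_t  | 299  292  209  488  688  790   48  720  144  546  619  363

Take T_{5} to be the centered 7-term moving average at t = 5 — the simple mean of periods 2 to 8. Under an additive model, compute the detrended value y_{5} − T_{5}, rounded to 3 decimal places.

225.857

Trend T_5 = (292 + 209 + 488 + 688 + 790 + 48 + 720) / 7 = 3235/7 = 462.14286
Detrended value: 688 − 462.14286 = 225.857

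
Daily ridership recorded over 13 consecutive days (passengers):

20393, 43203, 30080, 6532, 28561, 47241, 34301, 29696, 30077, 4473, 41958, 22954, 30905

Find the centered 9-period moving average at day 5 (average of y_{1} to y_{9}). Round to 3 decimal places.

Sum of periods 1–9: 20393 + 43203 + 30080 + 6532 + 28561 + 47241 + 34301 + 29696 + 30077 = 270084
Divide by 9: 270084 / 9 = 30009.333

30009.333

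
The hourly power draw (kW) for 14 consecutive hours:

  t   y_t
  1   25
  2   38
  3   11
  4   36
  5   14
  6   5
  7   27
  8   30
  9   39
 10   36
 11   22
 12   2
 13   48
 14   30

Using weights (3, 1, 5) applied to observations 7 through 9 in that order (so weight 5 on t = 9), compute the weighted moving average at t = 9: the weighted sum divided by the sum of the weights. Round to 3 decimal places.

Weighted sum: 3·27 + 1·30 + 5·39 = 81 + 30 + 195 = 306
Weight total: 3 + 1 + 5 = 9
WMA = 306 / 9 = 34.000

34.000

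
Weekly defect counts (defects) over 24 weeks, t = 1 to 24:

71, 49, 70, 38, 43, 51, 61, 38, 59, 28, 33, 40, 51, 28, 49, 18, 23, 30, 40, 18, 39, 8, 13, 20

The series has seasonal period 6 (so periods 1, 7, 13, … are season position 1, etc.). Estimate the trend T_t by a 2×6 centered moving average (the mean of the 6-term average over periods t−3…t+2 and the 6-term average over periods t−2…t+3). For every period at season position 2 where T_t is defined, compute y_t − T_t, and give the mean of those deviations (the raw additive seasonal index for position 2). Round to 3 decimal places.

-7.667

Season position 2 occurs at t = 8, 14, 20 (where T_t is defined).
t=8: T_8 = 45.83333; y_8 − T_8 = 38 − 45.83333 = -7.83333
t=14: T_14 = 35.66667; y_14 − T_14 = 28 − 35.66667 = -7.66667
t=20: T_20 = 25.50000; y_20 − T_20 = 18 − 25.50000 = -7.50000
Mean deviation: (-7.83333 + -7.66667 + -7.50000) / 3 = -7.667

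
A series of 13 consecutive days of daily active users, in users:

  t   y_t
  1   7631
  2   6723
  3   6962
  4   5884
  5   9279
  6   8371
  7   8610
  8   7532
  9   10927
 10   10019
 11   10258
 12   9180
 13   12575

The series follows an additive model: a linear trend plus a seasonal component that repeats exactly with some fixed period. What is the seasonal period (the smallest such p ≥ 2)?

First differences y_{t+1} − y_t: -908, 239, -1078, 3395, -908, 239, -1078, 3395, -908, 239, …
The difference pattern repeats every 4 terms and not for any smaller step, so p = 4.

4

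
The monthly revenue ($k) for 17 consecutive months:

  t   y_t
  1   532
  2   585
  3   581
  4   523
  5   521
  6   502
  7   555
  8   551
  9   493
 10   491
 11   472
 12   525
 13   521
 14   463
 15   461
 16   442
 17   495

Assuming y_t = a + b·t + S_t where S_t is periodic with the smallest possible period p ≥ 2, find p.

First differences y_{t+1} − y_t: 53, -4, -58, -2, -19, 53, -4, -58, -2, -19, 53, -4, …
The difference pattern repeats every 5 terms and not for any smaller step, so p = 5.

5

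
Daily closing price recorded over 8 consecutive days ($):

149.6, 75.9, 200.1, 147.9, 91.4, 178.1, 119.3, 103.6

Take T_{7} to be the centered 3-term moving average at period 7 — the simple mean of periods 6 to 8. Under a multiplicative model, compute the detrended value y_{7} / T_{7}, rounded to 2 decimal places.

0.89

Trend T_7 = (178.1 + 119.3 + 103.6) / 3 = 401.0/3 = 133.6667
Ratio to trend: 119.3 / 133.6667 = 0.89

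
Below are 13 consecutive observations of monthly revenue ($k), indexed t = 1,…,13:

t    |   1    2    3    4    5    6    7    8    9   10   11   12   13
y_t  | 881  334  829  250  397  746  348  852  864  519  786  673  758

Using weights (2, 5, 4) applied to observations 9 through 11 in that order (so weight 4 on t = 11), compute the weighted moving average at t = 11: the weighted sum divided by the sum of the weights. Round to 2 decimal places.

678.82

Weighted sum: 2·864 + 5·519 + 4·786 = 1728 + 2595 + 3144 = 7467
Weight total: 2 + 5 + 4 = 11
WMA = 7467 / 11 = 678.82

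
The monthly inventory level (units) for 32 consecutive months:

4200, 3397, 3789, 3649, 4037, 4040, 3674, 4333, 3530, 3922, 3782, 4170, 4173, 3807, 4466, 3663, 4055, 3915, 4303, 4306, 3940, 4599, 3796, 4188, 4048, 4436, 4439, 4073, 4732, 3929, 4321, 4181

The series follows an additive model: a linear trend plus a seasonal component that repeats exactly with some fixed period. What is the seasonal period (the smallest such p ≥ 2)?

7

First differences y_{t+1} − y_t: -803, 392, -140, 388, 3, -366, 659, -803, 392, -140, 388, 3, -366, 659, -803, 392, …
The difference pattern repeats every 7 terms and not for any smaller step, so p = 7.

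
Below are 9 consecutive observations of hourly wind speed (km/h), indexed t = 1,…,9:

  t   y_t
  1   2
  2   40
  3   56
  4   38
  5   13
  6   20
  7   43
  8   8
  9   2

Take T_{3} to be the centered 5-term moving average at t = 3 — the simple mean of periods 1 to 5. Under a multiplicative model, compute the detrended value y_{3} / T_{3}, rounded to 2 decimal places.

1.88

Trend T_3 = (2 + 40 + 56 + 38 + 13) / 5 = 149/5 = 29.8000
Ratio to trend: 56 / 29.8000 = 1.88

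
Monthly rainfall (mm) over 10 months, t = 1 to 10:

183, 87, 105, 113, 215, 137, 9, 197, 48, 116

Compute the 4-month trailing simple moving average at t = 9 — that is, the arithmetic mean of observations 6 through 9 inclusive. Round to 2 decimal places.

97.75

Sum of periods 6–9: 137 + 9 + 197 + 48 = 391
Divide by 4: 391 / 4 = 97.75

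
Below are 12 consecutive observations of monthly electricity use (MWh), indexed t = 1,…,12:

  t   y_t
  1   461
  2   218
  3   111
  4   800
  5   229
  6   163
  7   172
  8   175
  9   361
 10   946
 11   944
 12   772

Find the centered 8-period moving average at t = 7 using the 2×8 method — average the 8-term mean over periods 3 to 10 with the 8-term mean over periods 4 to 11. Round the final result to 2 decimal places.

Sum over 3–10: 111 + 800 + 229 + 163 + 172 + 175 + 361 + 946 = 2957
Sum over 4–11: 800 + 229 + 163 + 172 + 175 + 361 + 946 + 944 = 3790
CMA at t=7 = (2957 + 3790) / (2·8) = 6747 / 16 = 421.69

421.69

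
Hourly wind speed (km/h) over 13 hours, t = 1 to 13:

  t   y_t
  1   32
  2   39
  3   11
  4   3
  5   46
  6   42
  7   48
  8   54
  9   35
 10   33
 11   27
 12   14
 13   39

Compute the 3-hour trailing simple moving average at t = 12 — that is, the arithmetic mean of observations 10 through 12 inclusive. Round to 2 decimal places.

Sum of periods 10–12: 33 + 27 + 14 = 74
Divide by 3: 74 / 3 = 24.67

24.67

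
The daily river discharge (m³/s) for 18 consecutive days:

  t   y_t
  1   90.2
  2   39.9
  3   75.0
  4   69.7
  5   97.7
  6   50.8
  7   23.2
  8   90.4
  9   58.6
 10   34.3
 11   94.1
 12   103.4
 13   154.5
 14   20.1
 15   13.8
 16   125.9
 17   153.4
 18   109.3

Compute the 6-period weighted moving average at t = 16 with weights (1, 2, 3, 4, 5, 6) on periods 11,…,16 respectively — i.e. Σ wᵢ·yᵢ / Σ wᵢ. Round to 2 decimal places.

79.49

Weighted sum: 1·94.1 + 2·103.4 + 3·154.5 + 4·20.1 + 5·13.8 + 6·125.9 = 94.1 + 206.8 + 463.5 + 80.4 + 69.0 + 755.4 = 1669.2
Weight total: 1 + 2 + 3 + 4 + 5 + 6 = 21
WMA = 1669.2 / 21 = 79.49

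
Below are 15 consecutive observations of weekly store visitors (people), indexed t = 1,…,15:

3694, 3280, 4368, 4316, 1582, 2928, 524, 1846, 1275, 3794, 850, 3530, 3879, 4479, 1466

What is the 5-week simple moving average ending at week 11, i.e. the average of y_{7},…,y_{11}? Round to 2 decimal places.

Sum of periods 7–11: 524 + 1846 + 1275 + 3794 + 850 = 8289
Divide by 5: 8289 / 5 = 1657.80

1657.80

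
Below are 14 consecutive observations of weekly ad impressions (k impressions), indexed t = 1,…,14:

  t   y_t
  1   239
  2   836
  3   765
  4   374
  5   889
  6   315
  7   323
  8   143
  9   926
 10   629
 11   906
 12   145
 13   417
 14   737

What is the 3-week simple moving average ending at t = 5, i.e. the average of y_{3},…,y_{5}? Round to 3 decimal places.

676.000

Sum of periods 3–5: 765 + 374 + 889 = 2028
Divide by 3: 2028 / 3 = 676.000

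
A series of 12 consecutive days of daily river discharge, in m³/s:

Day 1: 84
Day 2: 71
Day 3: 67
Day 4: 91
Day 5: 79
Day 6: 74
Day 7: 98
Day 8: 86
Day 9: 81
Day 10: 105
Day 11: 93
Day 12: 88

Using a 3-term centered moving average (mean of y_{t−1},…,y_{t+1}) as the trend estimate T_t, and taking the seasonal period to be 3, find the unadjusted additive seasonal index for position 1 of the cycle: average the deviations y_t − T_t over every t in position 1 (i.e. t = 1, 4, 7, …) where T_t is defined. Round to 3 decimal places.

Season position 1 occurs at t = 4, 7, 10 (where T_t is defined).
t=4: T_4 = 79.00000; y_4 − T_4 = 91 − 79.00000 = 12.00000
t=7: T_7 = 86.00000; y_7 − T_7 = 98 − 86.00000 = 12.00000
t=10: T_10 = 93.00000; y_10 − T_10 = 105 − 93.00000 = 12.00000
Mean deviation: (12.00000 + 12.00000 + 12.00000) / 3 = 12.000

12.000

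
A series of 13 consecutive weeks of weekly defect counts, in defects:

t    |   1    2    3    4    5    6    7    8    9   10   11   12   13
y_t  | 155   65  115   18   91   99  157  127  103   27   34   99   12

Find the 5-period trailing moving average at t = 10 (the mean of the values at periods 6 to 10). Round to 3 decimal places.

102.600

Sum of periods 6–10: 99 + 157 + 127 + 103 + 27 = 513
Divide by 5: 513 / 5 = 102.600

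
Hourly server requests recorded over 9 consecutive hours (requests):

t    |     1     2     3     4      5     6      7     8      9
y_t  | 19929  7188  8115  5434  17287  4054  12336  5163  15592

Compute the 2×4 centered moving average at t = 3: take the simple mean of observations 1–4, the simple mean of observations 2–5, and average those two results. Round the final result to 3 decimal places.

Sum over 1–4: 19929 + 7188 + 8115 + 5434 = 40666
Sum over 2–5: 7188 + 8115 + 5434 + 17287 = 38024
CMA at t=3 = (40666 + 38024) / (2·4) = 78690 / 8 = 9836.250

9836.250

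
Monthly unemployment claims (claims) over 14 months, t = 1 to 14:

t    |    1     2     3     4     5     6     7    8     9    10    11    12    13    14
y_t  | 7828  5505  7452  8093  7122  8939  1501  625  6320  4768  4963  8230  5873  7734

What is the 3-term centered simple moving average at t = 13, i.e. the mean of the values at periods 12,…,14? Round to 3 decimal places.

Sum of periods 12–14: 8230 + 5873 + 7734 = 21837
Divide by 3: 21837 / 3 = 7279.000

7279.000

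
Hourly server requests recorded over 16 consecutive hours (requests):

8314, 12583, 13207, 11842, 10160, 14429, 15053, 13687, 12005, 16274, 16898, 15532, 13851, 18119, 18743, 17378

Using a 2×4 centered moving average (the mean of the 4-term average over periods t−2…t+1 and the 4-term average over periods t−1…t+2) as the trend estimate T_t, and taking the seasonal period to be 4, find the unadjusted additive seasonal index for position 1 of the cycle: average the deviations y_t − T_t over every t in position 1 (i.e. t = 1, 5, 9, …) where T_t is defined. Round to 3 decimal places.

Season position 1 occurs at t = 5, 9, 13 (where T_t is defined).
t=5: T_5 = 12640.25000; y_5 − T_5 = 10160 − 12640.25000 = -2480.25000
t=9: T_9 = 14485.37500; y_9 − T_9 = 12005 − 14485.37500 = -2480.37500
t=13: T_13 = 16330.62500; y_13 − T_13 = 13851 − 16330.62500 = -2479.62500
Mean deviation: (-2480.25000 + -2480.37500 + -2479.62500) / 3 = -2480.083

-2480.083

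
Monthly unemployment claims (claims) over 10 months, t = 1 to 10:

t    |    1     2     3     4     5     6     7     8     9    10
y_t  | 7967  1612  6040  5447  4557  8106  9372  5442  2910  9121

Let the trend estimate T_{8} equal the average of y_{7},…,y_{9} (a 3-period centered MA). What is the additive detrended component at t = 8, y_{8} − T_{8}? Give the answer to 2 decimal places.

-466.00

Trend T_8 = (9372 + 5442 + 2910) / 3 = 17724/3 = 5908.0000
Detrended value: 5442 − 5908.0000 = -466.00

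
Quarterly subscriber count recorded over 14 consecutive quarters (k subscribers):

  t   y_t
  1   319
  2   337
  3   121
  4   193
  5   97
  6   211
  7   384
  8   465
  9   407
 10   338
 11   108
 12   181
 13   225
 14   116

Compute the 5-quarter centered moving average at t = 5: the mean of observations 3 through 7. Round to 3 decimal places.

Sum of periods 3–7: 121 + 193 + 97 + 211 + 384 = 1006
Divide by 5: 1006 / 5 = 201.200

201.200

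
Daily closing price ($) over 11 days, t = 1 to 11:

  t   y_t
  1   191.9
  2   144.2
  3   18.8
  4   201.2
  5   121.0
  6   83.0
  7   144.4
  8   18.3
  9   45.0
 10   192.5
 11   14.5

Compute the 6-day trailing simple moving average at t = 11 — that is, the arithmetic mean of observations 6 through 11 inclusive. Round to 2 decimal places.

Sum of periods 6–11: 83.0 + 144.4 + 18.3 + 45.0 + 192.5 + 14.5 = 497.7
Divide by 6: 497.7 / 6 = 82.95

82.95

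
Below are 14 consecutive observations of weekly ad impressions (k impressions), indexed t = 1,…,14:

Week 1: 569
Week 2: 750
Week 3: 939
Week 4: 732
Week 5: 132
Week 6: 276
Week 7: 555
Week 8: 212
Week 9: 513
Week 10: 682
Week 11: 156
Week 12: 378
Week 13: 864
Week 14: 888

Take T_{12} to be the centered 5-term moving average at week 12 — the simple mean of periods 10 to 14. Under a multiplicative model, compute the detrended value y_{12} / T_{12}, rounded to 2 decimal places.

0.64

Trend T_12 = (682 + 156 + 378 + 864 + 888) / 5 = 2968/5 = 593.6000
Ratio to trend: 378 / 593.6000 = 0.64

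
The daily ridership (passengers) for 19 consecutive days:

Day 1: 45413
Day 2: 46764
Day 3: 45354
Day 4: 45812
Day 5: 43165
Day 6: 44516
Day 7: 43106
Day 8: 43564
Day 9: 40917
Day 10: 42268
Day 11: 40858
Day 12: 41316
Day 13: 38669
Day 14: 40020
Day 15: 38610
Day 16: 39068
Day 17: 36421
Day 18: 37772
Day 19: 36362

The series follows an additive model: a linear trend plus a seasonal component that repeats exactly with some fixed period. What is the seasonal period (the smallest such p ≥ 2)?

4

First differences y_{t+1} − y_t: 1351, -1410, 458, -2647, 1351, -1410, 458, -2647, 1351, -1410, …
The difference pattern repeats every 4 terms and not for any smaller step, so p = 4.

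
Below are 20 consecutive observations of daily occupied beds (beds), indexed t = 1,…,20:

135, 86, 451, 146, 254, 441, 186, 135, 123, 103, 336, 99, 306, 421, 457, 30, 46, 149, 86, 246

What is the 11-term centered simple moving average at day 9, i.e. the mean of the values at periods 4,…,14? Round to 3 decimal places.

231.818

Sum of periods 4–14: 146 + 254 + 441 + 186 + 135 + 123 + 103 + 336 + 99 + 306 + 421 = 2550
Divide by 11: 2550 / 11 = 231.818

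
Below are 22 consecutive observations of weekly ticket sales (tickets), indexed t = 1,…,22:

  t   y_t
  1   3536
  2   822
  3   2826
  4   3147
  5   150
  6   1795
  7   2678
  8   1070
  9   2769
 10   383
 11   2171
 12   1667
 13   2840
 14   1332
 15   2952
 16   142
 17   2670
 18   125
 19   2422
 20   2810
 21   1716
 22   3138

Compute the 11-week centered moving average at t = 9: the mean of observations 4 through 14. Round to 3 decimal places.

Sum of periods 4–14: 3147 + 150 + 1795 + 2678 + 1070 + 2769 + 383 + 2171 + 1667 + 2840 + 1332 = 20002
Divide by 11: 20002 / 11 = 1818.364

1818.364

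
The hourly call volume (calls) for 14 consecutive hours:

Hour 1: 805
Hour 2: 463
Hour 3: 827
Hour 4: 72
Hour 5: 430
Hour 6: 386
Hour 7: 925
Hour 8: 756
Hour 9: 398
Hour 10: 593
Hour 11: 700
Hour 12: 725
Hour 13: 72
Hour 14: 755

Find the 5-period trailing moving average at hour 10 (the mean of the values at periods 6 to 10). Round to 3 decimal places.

Sum of periods 6–10: 386 + 925 + 756 + 398 + 593 = 3058
Divide by 5: 3058 / 5 = 611.600

611.600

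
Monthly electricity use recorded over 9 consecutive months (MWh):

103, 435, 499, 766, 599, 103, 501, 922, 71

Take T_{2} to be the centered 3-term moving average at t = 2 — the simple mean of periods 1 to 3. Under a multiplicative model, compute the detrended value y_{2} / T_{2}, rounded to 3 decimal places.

1.258

Trend T_2 = (103 + 435 + 499) / 3 = 1037/3 = 345.66667
Ratio to trend: 435 / 345.66667 = 1.258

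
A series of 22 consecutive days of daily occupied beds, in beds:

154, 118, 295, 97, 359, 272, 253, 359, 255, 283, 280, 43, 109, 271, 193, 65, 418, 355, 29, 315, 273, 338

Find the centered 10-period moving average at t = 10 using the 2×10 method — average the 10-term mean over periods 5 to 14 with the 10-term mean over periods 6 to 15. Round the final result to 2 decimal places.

Sum over 5–14: 359 + 272 + 253 + 359 + 255 + 283 + 280 + 43 + 109 + 271 = 2484
Sum over 6–15: 272 + 253 + 359 + 255 + 283 + 280 + 43 + 109 + 271 + 193 = 2318
CMA at t=10 = (2484 + 2318) / (2·10) = 4802 / 20 = 240.10

240.10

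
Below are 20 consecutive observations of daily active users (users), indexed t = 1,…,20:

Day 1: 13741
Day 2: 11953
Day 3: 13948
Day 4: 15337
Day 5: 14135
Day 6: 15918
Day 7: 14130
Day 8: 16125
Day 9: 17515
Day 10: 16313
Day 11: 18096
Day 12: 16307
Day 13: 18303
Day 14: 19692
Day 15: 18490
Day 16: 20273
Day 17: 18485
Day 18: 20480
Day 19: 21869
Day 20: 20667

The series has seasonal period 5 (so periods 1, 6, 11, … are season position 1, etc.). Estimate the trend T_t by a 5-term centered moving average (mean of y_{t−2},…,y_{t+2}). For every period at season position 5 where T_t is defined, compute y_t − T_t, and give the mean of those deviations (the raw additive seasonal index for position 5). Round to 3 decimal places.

Season position 5 occurs at t = 5, 10, 15 (where T_t is defined).
t=5: T_5 = 14693.60000; y_5 − T_5 = 14135 − 14693.60000 = -558.60000
t=10: T_10 = 16871.20000; y_10 − T_10 = 16313 − 16871.20000 = -558.20000
t=15: T_15 = 19048.60000; y_15 − T_15 = 18490 − 19048.60000 = -558.60000
Mean deviation: (-558.60000 + -558.20000 + -558.60000) / 3 = -558.467

-558.467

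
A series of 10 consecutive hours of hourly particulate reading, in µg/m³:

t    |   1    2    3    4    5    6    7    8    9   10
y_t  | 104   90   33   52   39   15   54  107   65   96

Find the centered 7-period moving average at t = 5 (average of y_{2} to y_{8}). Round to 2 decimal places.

55.71

Sum of periods 2–8: 90 + 33 + 52 + 39 + 15 + 54 + 107 = 390
Divide by 7: 390 / 7 = 55.71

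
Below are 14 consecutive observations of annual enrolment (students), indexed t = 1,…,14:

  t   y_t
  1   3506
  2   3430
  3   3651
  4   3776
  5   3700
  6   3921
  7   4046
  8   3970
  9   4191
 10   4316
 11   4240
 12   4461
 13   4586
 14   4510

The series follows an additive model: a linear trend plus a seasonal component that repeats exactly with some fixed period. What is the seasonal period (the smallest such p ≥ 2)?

3

First differences y_{t+1} − y_t: -76, 221, 125, -76, 221, 125, -76, 221, …
The difference pattern repeats every 3 terms and not for any smaller step, so p = 3.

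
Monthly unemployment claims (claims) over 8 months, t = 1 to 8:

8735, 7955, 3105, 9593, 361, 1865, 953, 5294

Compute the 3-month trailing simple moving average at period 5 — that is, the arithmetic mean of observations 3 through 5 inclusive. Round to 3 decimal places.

4353.000

Sum of periods 3–5: 3105 + 9593 + 361 = 13059
Divide by 3: 13059 / 3 = 4353.000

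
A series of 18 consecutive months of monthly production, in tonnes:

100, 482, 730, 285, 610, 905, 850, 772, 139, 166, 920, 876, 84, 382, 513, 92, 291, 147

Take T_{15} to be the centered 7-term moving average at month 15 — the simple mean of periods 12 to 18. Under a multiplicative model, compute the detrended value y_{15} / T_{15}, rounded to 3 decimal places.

Trend T_15 = (876 + 84 + 382 + 513 + 92 + 291 + 147) / 7 = 2385/7 = 340.71429
Ratio to trend: 513 / 340.71429 = 1.506

1.506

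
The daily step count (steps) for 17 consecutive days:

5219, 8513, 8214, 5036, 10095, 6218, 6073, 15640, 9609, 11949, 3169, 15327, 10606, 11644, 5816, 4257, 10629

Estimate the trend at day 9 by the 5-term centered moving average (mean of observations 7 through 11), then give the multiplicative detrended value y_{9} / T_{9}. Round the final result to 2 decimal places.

1.03

Trend T_9 = (6073 + 15640 + 9609 + 11949 + 3169) / 5 = 46440/5 = 9288.0000
Ratio to trend: 9609 / 9288.0000 = 1.03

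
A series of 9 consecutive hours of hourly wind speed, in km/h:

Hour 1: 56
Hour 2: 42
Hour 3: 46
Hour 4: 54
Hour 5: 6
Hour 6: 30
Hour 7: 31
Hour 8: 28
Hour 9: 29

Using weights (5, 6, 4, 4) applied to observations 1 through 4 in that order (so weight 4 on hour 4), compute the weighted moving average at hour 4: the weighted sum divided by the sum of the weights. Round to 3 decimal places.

49.053

Weighted sum: 5·56 + 6·42 + 4·46 + 4·54 = 280 + 252 + 184 + 216 = 932
Weight total: 5 + 6 + 4 + 4 = 19
WMA = 932 / 19 = 49.053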